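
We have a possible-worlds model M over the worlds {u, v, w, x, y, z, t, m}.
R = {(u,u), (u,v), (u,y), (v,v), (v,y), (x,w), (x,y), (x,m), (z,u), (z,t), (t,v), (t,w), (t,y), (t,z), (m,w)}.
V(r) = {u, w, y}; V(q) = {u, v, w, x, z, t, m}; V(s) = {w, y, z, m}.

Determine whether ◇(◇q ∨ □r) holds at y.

At y: no accessible worlds, so ◇(◇q ∨ □r) is false.

No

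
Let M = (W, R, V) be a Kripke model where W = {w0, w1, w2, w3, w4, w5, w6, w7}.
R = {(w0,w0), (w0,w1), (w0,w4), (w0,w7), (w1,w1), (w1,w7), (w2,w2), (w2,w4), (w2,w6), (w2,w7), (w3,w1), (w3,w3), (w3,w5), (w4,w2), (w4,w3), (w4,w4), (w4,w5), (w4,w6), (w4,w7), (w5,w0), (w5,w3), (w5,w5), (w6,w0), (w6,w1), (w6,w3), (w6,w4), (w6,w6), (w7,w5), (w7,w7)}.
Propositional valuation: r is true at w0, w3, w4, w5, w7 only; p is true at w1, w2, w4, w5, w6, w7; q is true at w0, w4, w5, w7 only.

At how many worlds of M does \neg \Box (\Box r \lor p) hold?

Let φ = \neg \Box (\Box r \lor p). Evaluate φ at each world:
  w0 (successors {w0, w1, w4, w7}): φ is true.
  w1 (successors {w1, w7}): φ is false.
  w2 (successors {w2, w4, w6, w7}): φ is false.
  w3 (successors {w1, w3, w5}): φ is true.
  w4 (successors {w2, w3, w4, w5, w6, w7}): φ is true.
  w5 (successors {w0, w3, w5}): φ is true.
  w6 (successors {w0, w1, w3, w4, w6}): φ is true.
  w7 (successors {w5, w7}): φ is false.
For instance, at w1:
  At w1: \Box (\Box r \lor p) is true, so \neg \Box (\Box r \lor p) is false.
    At w1: \Box (\Box r \lor p) requires \Box r \lor p at every successor {w1, w7}.
      At w1: \Box r \lor p is true.
      At w7: \Box r \lor p is true.
    So \Box (\Box r \lor p) is true at w1.
Satisfying worlds: {w0, w3, w4, w5, w6}

5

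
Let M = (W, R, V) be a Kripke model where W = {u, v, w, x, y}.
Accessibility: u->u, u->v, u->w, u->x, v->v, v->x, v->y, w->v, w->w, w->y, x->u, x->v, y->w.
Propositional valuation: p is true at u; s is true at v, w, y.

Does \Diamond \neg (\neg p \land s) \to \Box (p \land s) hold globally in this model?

No

Let φ = \Diamond \neg (\neg p \land s) \to \Box (p \land s). Evaluate φ at each world:
  u (successors {u, v, w, x}): φ is false.
  v (successors {v, x, y}): φ is false.
  w (successors {v, w, y}): φ is true.
  x (successors {u, v}): φ is false.
  y (successors {w}): φ is true.
Detail at u (counterexample):
  At u: \Diamond \neg (\neg p \land s) is true, \Box (p \land s) is false, so \Diamond \neg (\neg p \land s) \to \Box (p \land s) is false.
    At u: \Diamond \neg (\neg p \land s) requires \neg (\neg p \land s) at some successor in {u, v, w, x}.
      \neg (\neg p \land s) holds at u, so \Diamond \neg (\neg p \land s) is true at u.
    At u: \Box (p \land s) requires p \land s at every successor {u, v, w, x}.
      p \land s fails at u, so \Box (p \land s) is false at u.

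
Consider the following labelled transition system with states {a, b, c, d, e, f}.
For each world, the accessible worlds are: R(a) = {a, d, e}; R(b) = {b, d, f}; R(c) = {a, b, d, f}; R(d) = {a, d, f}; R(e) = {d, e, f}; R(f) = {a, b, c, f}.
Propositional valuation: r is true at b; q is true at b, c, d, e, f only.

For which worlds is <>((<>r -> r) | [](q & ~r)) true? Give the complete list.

a, b, c, d, e, f

Let φ = <>((<>r -> r) | [](q & ~r)). Evaluate φ at each world:
  a (successors {a, d, e}): φ is true.
  b (successors {b, d, f}): φ is true.
  c (successors {a, b, d, f}): φ is true.
  d (successors {a, d, f}): φ is true.
  e (successors {d, e, f}): φ is true.
  f (successors {a, b, c, f}): φ is true.
For instance, at b:
  At b: <>((<>r -> r) | [](q & ~r)) requires (<>r -> r) | [](q & ~r) at some successor in {b, d, f}.
    (<>r -> r) | [](q & ~r) holds at b, so <>((<>r -> r) | [](q & ~r)) is true at b.
      At b: <>r -> r is true, [](q & ~r) is false, so (<>r -> r) | [](q & ~r) is true.
Satisfying worlds: {a, b, c, d, e, f}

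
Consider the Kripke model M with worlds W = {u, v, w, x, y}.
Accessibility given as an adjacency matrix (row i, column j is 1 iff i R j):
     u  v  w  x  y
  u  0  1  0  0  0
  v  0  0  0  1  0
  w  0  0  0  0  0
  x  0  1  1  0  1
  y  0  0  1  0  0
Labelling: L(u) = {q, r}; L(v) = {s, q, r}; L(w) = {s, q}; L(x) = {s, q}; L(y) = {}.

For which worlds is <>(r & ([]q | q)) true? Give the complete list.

u, x

Recall that []ψ holds at a world iff ψ holds at every accessible world, and <>ψ holds iff ψ holds at some accessible world.
Let φ = <>(r & ([]q | q)). Evaluate φ at each world:
  u (successors {v}): φ is true.
  v (successors {x}): φ is false.
  w (successors ∅): φ is false.
  x (successors {v, w, y}): φ is true.
  y (successors {w}): φ is false.
For instance, at y:
  At y: <>(r & ([]q | q)) requires r & ([]q | q) at some successor in {w}.
    At w: r & ([]q | q) is false.
  So <>(r & ([]q | q)) is false at y.
Satisfying worlds: {u, x}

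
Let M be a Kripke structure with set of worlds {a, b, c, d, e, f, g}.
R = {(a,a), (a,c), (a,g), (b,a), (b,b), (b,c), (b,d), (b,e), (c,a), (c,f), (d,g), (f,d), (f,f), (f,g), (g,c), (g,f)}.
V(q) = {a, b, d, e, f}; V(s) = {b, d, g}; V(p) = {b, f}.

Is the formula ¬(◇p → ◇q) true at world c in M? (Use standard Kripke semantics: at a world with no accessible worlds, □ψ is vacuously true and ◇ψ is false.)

At c: ◇p → ◇q is true, so ¬(◇p → ◇q) is false.
  At c: ◇p is true, ◇q is true, so ◇p → ◇q is true.
    At c: ◇p requires p at some successor in {a, f}.
      p holds at f, so ◇p is true at c.
    At c: ◇q requires q at some successor in {a, f}.
      q holds at a, so ◇q is true at c.

No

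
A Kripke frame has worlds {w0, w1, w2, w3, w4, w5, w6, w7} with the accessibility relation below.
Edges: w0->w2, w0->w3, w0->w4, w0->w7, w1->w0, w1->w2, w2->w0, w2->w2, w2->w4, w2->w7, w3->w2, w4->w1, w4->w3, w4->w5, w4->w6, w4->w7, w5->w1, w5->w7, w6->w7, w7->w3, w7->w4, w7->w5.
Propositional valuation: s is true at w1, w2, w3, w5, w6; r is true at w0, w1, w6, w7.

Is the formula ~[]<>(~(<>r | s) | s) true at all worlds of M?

No

Recall that []ψ holds at a world iff ψ holds at every accessible world, and <>ψ holds iff ψ holds at some accessible world.
Let φ = ~[]<>(~(<>r | s) | s). Evaluate φ at each world:
  w0 (successors {w2, w3, w4, w7}): φ is false.
  w1 (successors {w0, w2}): φ is false.
  w2 (successors {w0, w2, w4, w7}): φ is false.
  w3 (successors {w2}): φ is false.
  w4 (successors {w1, w3, w5, w6, w7}): φ is false.
  w5 (successors {w1, w7}): φ is false.
  w6 (successors {w7}): φ is false.
  w7 (successors {w3, w4, w5}): φ is false.
Detail at w0 (counterexample):
  At w0: []<>(~(<>r | s) | s) is true, so ~[]<>(~(<>r | s) | s) is false.
    At w0: []<>(~(<>r | s) | s) requires <>(~(<>r | s) | s) at every successor {w2, w3, w4, w7}.
      At w2: <>(~(<>r | s) | s) is true.
      At w3: <>(~(<>r | s) | s) is true.
      At w4: <>(~(<>r | s) | s) is true.
      At w7: <>(~(<>r | s) | s) is true.
    So []<>(~(<>r | s) | s) is true at w0.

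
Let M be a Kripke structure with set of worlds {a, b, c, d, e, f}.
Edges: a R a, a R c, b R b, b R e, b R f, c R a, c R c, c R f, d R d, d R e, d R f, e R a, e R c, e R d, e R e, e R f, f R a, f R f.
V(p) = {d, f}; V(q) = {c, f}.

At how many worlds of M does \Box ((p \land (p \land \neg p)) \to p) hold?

6

Recall that \Box ψ holds at a world iff ψ holds at every accessible world, and \Diamond ψ holds iff ψ holds at some accessible world.
Let φ = \Box ((p \land (p \land \neg p)) \to p). Evaluate φ at each world:
  a (successors {a, c}): φ is true.
  b (successors {b, e, f}): φ is true.
  c (successors {a, c, f}): φ is true.
  d (successors {d, e, f}): φ is true.
  e (successors {a, c, d, e, f}): φ is true.
  f (successors {a, f}): φ is true.
For instance, at c:
  At c: \Box ((p \land (p \land \neg p)) \to p) requires (p \land (p \land \neg p)) \to p at every successor {a, c, f}.
    At a: (p \land (p \land \neg p)) \to p is true.
    At c: (p \land (p \land \neg p)) \to p is true.
    At f: (p \land (p \land \neg p)) \to p is true.
  So \Box ((p \land (p \land \neg p)) \to p) is true at c.
Satisfying worlds: {a, b, c, d, e, f}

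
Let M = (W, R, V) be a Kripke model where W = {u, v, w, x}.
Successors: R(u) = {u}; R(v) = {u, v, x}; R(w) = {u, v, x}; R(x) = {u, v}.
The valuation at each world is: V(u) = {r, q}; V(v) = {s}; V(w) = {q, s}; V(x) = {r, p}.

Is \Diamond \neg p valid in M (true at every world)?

Yes

Recall that \Diamond ψ holds at a world iff ψ holds at some accessible world.
Let φ = \Diamond \neg p. Evaluate φ at each world:
  u (successors {u}): φ is true.
  v (successors {u, v, x}): φ is true.
  w (successors {u, v, x}): φ is true.
  x (successors {u, v}): φ is true.
For instance, at u:
  At u: \Diamond \neg p requires \neg p at some successor in {u}.
    \neg p holds at u, so \Diamond \neg p is true at u.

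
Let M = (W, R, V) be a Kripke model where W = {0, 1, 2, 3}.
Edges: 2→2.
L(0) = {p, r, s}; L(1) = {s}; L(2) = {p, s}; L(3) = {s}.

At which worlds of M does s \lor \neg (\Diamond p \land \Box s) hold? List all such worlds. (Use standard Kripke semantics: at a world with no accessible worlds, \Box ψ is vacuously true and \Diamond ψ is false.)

0, 1, 2, 3

Let φ = s \lor \neg (\Diamond p \land \Box s). Evaluate φ at each world:
  0 (successors ∅): φ is true.
  1 (successors ∅): φ is true.
  2 (successors {2}): φ is true.
  3 (successors ∅): φ is true.
For instance, at 2:
  At 2: s is true, \neg (\Diamond p \land \Box s) is false, so s \lor \neg (\Diamond p \land \Box s) is true.
    At 2: \Diamond p \land \Box s is true, so \neg (\Diamond p \land \Box s) is false.
      At 2: \Diamond p is true, \Box s is true, so \Diamond p \land \Box s is true.
Satisfying worlds: {0, 1, 2, 3}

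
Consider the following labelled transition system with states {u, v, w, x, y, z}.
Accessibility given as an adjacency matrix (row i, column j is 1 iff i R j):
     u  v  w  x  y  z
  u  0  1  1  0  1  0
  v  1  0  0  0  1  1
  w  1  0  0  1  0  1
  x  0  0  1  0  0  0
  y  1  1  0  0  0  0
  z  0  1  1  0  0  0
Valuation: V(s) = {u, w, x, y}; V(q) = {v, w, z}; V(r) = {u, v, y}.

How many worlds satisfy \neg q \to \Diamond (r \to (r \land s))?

Recall that \Diamond ψ holds at a world iff ψ holds at some accessible world.
Let φ = \neg q \to \Diamond (r \to (r \land s)). Evaluate φ at each world:
  u (successors {v, w, y}): φ is true.
  v (successors {u, y, z}): φ is true.
  w (successors {u, x, z}): φ is true.
  x (successors {w}): φ is true.
  y (successors {u, v}): φ is true.
  z (successors {v, w}): φ is true.
For instance, at v:
  At v: \neg q is false, \Diamond (r \to (r \land s)) is true, so \neg q \to \Diamond (r \to (r \land s)) is true.
    At v: \Diamond (r \to (r \land s)) requires r \to (r \land s) at some successor in {u, y, z}.
      r \to (r \land s) holds at u, so \Diamond (r \to (r \land s)) is true at v.
Satisfying worlds: {u, v, w, x, y, z}

6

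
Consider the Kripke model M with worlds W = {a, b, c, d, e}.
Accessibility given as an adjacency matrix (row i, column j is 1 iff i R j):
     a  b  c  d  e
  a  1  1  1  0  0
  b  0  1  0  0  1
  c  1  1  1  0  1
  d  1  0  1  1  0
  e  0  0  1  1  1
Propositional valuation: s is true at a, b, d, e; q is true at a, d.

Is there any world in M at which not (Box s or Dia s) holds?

Recall that Box ψ holds at a world iff ψ holds at every accessible world, and Dia ψ holds iff ψ holds at some accessible world.
Let φ = not (Box s or Dia s). Evaluate φ at each world:
  a (successors {a, b, c}): φ is false.
  b (successors {b, e}): φ is false.
  c (successors {a, b, c, e}): φ is false.
  d (successors {a, c, d}): φ is false.
  e (successors {c, d, e}): φ is false.
For instance, at e:
  At e: Box s or Dia s is true, so not (Box s or Dia s) is false.
    At e: Box s is false, Dia s is true, so Box s or Dia s is true.
      At e: Box s requires s at every successor {c, d, e}.
        s fails at c, so Box s is false at e.
      At e: Dia s requires s at some successor in {c, d, e}.
        s holds at d, so Dia s is true at e.

No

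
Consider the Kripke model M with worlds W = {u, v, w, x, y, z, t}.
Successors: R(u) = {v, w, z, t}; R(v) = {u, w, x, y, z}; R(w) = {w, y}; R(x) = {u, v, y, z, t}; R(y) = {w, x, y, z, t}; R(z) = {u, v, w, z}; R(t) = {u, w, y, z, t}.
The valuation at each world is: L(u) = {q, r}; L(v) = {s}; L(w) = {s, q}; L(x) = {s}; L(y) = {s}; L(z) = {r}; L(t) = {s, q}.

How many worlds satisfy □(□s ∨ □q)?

Recall that □ψ holds at a world iff ψ holds at every accessible world, and ◇ψ holds iff ψ holds at some accessible world.
Let φ = □(□s ∨ □q). Evaluate φ at each world:
  u (successors {v, w, z, t}): φ is false.
  v (successors {u, w, x, y, z}): φ is false.
  w (successors {w, y}): φ is false.
  x (successors {u, v, y, z, t}): φ is false.
  y (successors {w, x, y, z, t}): φ is false.
  z (successors {u, v, w, z}): φ is false.
  t (successors {u, w, y, z, t}): φ is false.
For instance, at u:
  At u: □(□s ∨ □q) requires □s ∨ □q at every successor {v, w, z, t}.
    □s ∨ □q fails at v, so □(□s ∨ □q) is false at u.
      At v: □s is false, □q is false, so □s ∨ □q is false.
Satisfying worlds: none.

0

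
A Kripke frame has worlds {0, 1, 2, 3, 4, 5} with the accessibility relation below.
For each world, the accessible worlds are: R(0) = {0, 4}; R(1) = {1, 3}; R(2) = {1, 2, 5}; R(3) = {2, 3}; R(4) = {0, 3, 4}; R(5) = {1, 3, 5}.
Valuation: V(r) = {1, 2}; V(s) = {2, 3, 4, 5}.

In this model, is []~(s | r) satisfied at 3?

No

At 3: []~(s | r) requires ~(s | r) at every successor {2, 3}.
  ~(s | r) fails at 2, so []~(s | r) is false at 3.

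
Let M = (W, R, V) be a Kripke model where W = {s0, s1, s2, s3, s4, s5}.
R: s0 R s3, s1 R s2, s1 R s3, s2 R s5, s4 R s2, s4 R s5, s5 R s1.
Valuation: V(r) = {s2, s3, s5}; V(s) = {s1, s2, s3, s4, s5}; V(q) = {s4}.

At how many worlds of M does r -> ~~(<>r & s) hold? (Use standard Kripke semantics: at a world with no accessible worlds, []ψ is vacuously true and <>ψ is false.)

Let φ = r -> ~~(<>r & s). Evaluate φ at each world:
  s0 (successors {s3}): φ is true.
  s1 (successors {s2, s3}): φ is true.
  s2 (successors {s5}): φ is true.
  s3 (successors ∅): φ is false.
  s4 (successors {s2, s5}): φ is true.
  s5 (successors {s1}): φ is false.
For instance, at s2:
  At s2: r is true, ~~(<>r & s) is true, so r -> ~~(<>r & s) is true.
    At s2: ~(<>r & s) is false, so ~~(<>r & s) is true.
      At s2: <>r & s is true, so ~(<>r & s) is false.
Satisfying worlds: {s0, s1, s2, s4}

4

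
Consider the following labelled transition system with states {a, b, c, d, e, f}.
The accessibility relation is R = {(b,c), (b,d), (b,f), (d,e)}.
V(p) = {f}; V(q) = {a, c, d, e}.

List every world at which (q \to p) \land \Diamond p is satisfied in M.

Let φ = (q \to p) \land \Diamond p. Evaluate φ at each world:
  a (successors ∅): φ is false.
  b (successors {c, d, f}): φ is true.
  c (successors ∅): φ is false.
  d (successors {e}): φ is false.
  e (successors ∅): φ is false.
  f (successors ∅): φ is false.
For instance, at b:
  At b: q \to p is true, \Diamond p is true, so (q \to p) \land \Diamond p is true.
    At b: \Diamond p requires p at some successor in {c, d, f}.
      p holds at f, so \Diamond p is true at b.
Satisfying worlds: {b}

b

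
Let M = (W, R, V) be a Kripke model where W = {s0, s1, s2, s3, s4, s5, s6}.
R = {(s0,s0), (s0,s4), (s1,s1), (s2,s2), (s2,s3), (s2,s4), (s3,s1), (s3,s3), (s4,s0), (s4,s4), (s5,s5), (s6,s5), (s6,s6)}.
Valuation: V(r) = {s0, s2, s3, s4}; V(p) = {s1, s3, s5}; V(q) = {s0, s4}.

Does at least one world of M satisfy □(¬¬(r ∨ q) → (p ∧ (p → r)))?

Let φ = □(¬¬(r ∨ q) → (p ∧ (p → r))). Evaluate φ at each world:
  s0 (successors {s0, s4}): φ is false.
  s1 (successors {s1}): φ is true.
  s2 (successors {s2, s3, s4}): φ is false.
  s3 (successors {s1, s3}): φ is true.
  s4 (successors {s0, s4}): φ is false.
  s5 (successors {s5}): φ is true.
  s6 (successors {s5, s6}): φ is true.
Detail at s1 (witness):
  At s1: □(¬¬(r ∨ q) → (p ∧ (p → r))) requires ¬¬(r ∨ q) → (p ∧ (p → r)) at every successor {s1}.
    At s1: ¬¬(r ∨ q) → (p ∧ (p → r)) is true.
  So □(¬¬(r ∨ q) → (p ∧ (p → r))) is true at s1.

Yes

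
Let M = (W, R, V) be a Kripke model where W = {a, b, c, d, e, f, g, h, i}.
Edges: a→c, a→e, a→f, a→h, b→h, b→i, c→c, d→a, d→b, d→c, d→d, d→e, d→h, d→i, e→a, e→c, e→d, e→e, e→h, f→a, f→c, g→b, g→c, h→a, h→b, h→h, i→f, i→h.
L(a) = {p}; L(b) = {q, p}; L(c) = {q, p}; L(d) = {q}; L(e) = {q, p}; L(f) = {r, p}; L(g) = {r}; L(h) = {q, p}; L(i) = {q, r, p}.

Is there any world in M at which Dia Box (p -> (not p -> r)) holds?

Let φ = Dia Box (p -> (not p -> r)). Evaluate φ at each world:
  a (successors {c, e, f, h}): φ is true.
  b (successors {h, i}): φ is true.
  c (successors {c}): φ is true.
  d (successors {a, b, c, d, e, h, i}): φ is true.
  e (successors {a, c, d, e, h}): φ is true.
  f (successors {a, c}): φ is true.
  g (successors {b, c}): φ is true.
  h (successors {a, b, h}): φ is true.
  i (successors {f, h}): φ is true.
Detail at a (witness):
  At a: Dia Box (p -> (not p -> r)) requires Box (p -> (not p -> r)) at some successor in {c, e, f, h}.
    Box (p -> (not p -> r)) holds at c, so Dia Box (p -> (not p -> r)) is true at a.
      At c: Box (p -> (not p -> r)) requires p -> (not p -> r) at every successor {c}.
        At c: p -> (not p -> r) is true.
      So Box (p -> (not p -> r)) is true at c.

Yes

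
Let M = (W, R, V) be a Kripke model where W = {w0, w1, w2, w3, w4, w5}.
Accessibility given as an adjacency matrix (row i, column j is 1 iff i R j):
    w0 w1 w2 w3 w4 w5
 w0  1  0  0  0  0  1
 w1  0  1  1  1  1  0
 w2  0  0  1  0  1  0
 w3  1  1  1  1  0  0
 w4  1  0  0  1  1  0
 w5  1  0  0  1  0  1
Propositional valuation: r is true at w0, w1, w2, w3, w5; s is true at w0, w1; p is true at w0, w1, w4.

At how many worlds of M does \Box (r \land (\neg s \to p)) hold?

Recall that \Box ψ holds at a world iff ψ holds at every accessible world, and \Diamond ψ holds iff ψ holds at some accessible world.
Let φ = \Box (r \land (\neg s \to p)). Evaluate φ at each world:
  w0 (successors {w0, w5}): φ is false.
  w1 (successors {w1, w2, w3, w4}): φ is false.
  w2 (successors {w2, w4}): φ is false.
  w3 (successors {w0, w1, w2, w3}): φ is false.
  w4 (successors {w0, w3, w4}): φ is false.
  w5 (successors {w0, w3, w5}): φ is false.
For instance, at w5:
  At w5: \Box (r \land (\neg s \to p)) requires r \land (\neg s \to p) at every successor {w0, w3, w5}.
    r \land (\neg s \to p) fails at w3, so \Box (r \land (\neg s \to p)) is false at w5.
Satisfying worlds: none.

0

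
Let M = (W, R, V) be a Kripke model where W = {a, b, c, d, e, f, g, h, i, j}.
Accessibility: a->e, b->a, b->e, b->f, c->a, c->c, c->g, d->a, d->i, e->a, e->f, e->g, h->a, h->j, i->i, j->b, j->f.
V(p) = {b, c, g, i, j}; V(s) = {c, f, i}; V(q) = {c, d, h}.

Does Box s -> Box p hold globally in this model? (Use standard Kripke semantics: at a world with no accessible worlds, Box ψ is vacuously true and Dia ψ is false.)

Let φ = Box s -> Box p. Evaluate φ at each world:
  a (successors {e}): φ is true.
  b (successors {a, e, f}): φ is true.
  c (successors {a, c, g}): φ is true.
  d (successors {a, i}): φ is true.
  e (successors {a, f, g}): φ is true.
  f (successors ∅): φ is true.
  g (successors ∅): φ is true.
  h (successors {a, j}): φ is true.
  i (successors {i}): φ is true.
  j (successors {b, f}): φ is true.
For instance, at d:
  At d: Box s is false, Box p is false, so Box s -> Box p is true.
    At d: Box s requires s at every successor {a, i}.
      s fails at a, so Box s is false at d.
    At d: Box p requires p at every successor {a, i}.
      p fails at a, so Box p is false at d.

Yes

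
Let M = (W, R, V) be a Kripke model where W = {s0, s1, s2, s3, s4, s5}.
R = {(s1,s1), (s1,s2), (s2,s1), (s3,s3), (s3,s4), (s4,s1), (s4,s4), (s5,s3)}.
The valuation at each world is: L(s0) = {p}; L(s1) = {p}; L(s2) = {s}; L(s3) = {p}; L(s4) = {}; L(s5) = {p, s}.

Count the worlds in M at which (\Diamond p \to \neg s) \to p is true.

5

Let φ = (\Diamond p \to \neg s) \to p. Evaluate φ at each world:
  s0 (successors ∅): φ is true.
  s1 (successors {s1, s2}): φ is true.
  s2 (successors {s1}): φ is true.
  s3 (successors {s3, s4}): φ is true.
  s4 (successors {s1, s4}): φ is false.
  s5 (successors {s3}): φ is true.
For instance, at s3:
  At s3: \Diamond p \to \neg s is true, p is true, so (\Diamond p \to \neg s) \to p is true.
    At s3: \Diamond p is true, \neg s is true, so \Diamond p \to \neg s is true.
      At s3: \Diamond p requires p at some successor in {s3, s4}.
        p holds at s3, so \Diamond p is true at s3.
Satisfying worlds: {s0, s1, s2, s3, s5}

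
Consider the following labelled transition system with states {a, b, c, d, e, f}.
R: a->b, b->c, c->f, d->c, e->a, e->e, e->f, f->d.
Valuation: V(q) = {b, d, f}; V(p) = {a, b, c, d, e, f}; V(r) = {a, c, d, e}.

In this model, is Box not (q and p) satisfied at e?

No

At e: Box not (q and p) requires not (q and p) at every successor {a, e, f}.
  not (q and p) fails at f, so Box not (q and p) is false at e.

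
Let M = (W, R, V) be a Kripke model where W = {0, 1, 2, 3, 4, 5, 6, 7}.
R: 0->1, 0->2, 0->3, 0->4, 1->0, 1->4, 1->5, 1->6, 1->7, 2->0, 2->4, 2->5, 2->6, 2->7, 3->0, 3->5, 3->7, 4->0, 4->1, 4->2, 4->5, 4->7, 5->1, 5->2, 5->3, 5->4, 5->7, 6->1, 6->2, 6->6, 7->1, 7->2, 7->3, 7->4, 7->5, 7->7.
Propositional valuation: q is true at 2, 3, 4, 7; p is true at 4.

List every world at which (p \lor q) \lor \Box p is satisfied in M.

Recall that \Box ψ holds at a world iff ψ holds at every accessible world, and \Diamond ψ holds iff ψ holds at some accessible world.
Let φ = (p \lor q) \lor \Box p. Evaluate φ at each world:
  0 (successors {1, 2, 3, 4}): φ is false.
  1 (successors {0, 4, 5, 6, 7}): φ is false.
  2 (successors {0, 4, 5, 6, 7}): φ is true.
  3 (successors {0, 5, 7}): φ is true.
  4 (successors {0, 1, 2, 5, 7}): φ is true.
  5 (successors {1, 2, 3, 4, 7}): φ is false.
  6 (successors {1, 2, 6}): φ is false.
  7 (successors {1, 2, 3, 4, 5, 7}): φ is true.
For instance, at 2:
  At 2: p \lor q is true, \Box p is false, so (p \lor q) \lor \Box p is true.
    At 2: \Box p requires p at every successor {0, 4, 5, 6, 7}.
      p fails at 0, so \Box p is false at 2.
Satisfying worlds: {2, 3, 4, 7}

2, 3, 4, 7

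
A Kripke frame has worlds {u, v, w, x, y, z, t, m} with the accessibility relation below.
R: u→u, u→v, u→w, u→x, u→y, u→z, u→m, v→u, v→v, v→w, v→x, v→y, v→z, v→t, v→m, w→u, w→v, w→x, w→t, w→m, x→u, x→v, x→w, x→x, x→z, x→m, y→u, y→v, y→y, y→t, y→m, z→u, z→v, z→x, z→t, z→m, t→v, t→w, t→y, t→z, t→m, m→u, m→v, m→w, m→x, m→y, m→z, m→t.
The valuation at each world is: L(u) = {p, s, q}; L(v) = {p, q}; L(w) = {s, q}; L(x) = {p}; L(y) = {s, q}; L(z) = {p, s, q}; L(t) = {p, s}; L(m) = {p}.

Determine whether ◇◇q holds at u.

At u: ◇◇q requires ◇q at some successor in {u, v, w, x, y, z, m}.
  ◇q holds at u, so ◇◇q is true at u.
    At u: ◇q requires q at some successor in {u, v, w, x, y, z, m}.
      q holds at u, so ◇q is true at u.

Yes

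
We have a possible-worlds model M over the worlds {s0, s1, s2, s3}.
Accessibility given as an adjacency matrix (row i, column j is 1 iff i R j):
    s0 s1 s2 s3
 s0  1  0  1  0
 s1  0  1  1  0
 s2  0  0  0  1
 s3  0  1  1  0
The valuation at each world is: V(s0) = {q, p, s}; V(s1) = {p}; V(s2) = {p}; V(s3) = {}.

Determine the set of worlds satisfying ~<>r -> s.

s0

Let φ = ~<>r -> s. Evaluate φ at each world:
  s0 (successors {s0, s2}): φ is true.
  s1 (successors {s1, s2}): φ is false.
  s2 (successors {s3}): φ is false.
  s3 (successors {s1, s2}): φ is false.
For instance, at s1:
  At s1: ~<>r is true, s is false, so ~<>r -> s is false.
    At s1: <>r is false, so ~<>r is true.
      At s1: <>r requires r at some successor in {s1, s2}.
        At s1: r is false.
        At s2: r is false.
      So <>r is false at s1.
Satisfying worlds: {s0}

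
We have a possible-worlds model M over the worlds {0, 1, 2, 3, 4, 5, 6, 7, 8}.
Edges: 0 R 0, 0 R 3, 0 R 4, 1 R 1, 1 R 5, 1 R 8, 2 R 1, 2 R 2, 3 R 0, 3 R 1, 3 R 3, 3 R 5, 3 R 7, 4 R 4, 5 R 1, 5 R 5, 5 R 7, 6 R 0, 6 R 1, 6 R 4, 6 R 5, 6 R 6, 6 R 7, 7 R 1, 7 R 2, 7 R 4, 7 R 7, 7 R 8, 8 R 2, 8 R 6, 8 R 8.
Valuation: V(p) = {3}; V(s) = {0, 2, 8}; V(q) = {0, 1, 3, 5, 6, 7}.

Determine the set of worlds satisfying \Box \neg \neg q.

3, 5

Recall that \Box ψ holds at a world iff ψ holds at every accessible world, and \Diamond ψ holds iff ψ holds at some accessible world.
Let φ = \Box \neg \neg q. Evaluate φ at each world:
  0 (successors {0, 3, 4}): φ is false.
  1 (successors {1, 5, 8}): φ is false.
  2 (successors {1, 2}): φ is false.
  3 (successors {0, 1, 3, 5, 7}): φ is true.
  4 (successors {4}): φ is false.
  5 (successors {1, 5, 7}): φ is true.
  6 (successors {0, 1, 4, 5, 6, 7}): φ is false.
  7 (successors {1, 2, 4, 7, 8}): φ is false.
  8 (successors {2, 6, 8}): φ is false.
For instance, at 6:
  At 6: \Box \neg \neg q requires \neg \neg q at every successor {0, 1, 4, 5, 6, 7}.
    \neg \neg q fails at 4, so \Box \neg \neg q is false at 6.
Satisfying worlds: {3, 5}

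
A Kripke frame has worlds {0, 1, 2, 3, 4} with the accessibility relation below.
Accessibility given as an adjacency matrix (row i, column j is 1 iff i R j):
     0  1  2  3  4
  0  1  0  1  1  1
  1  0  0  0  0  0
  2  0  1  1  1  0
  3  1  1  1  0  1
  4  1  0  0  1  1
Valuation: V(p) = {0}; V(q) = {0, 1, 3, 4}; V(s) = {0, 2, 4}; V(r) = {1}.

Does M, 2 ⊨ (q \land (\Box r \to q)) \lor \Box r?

At 2: q \land (\Box r \to q) is false, \Box r is false, so (q \land (\Box r \to q)) \lor \Box r is false.
  At 2: q is false, \Box r \to q is true, so q \land (\Box r \to q) is false.
    At 2: \Box r is false, q is false, so \Box r \to q is true.
      At 2: \Box r requires r at every successor {1, 2, 3}.
        r fails at 2, so \Box r is false at 2.
  At 2: \Box r requires r at every successor {1, 2, 3}.
    r fails at 2, so \Box r is false at 2.

No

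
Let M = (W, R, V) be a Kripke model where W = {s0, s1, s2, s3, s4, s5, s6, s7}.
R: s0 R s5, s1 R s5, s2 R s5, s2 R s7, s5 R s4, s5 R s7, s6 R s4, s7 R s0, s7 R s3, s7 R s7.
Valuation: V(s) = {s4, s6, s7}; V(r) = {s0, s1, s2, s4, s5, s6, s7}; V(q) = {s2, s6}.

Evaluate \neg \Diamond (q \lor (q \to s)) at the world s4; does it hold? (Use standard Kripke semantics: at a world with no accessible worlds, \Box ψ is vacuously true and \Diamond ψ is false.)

At s4: \Diamond (q \lor (q \to s)) is false, so \neg \Diamond (q \lor (q \to s)) is true.
  At s4: no accessible worlds, so \Diamond (q \lor (q \to s)) is false.

Yes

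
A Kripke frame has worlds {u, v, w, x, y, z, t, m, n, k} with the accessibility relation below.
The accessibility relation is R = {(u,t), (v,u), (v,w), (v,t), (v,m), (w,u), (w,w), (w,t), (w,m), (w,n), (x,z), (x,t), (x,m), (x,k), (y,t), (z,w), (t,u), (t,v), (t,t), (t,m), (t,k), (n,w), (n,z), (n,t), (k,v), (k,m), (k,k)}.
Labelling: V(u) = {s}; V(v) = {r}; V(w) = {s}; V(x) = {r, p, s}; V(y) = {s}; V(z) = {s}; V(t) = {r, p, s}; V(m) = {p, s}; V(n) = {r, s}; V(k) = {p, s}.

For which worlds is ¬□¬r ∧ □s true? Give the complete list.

Let φ = ¬□¬r ∧ □s. Evaluate φ at each world:
  u (successors {t}): φ is true.
  v (successors {u, w, t, m}): φ is true.
  w (successors {u, w, t, m, n}): φ is true.
  x (successors {z, t, m, k}): φ is true.
  y (successors {t}): φ is true.
  z (successors {w}): φ is false.
  t (successors {u, v, t, m, k}): φ is false.
  m (successors ∅): φ is false.
  n (successors {w, z, t}): φ is true.
  k (successors {v, m, k}): φ is false.
For instance, at n:
  At n: ¬□¬r is true, □s is true, so ¬□¬r ∧ □s is true.
    At n: □¬r is false, so ¬□¬r is true.
      At n: □¬r requires ¬r at every successor {w, z, t}.
        ¬r fails at t, so □¬r is false at n.
    At n: □s requires s at every successor {w, z, t}.
      At w: s is true.
      At z: s is true.
      At t: s is true.
    So □s is true at n.
Satisfying worlds: {u, v, w, x, y, n}

u, v, w, x, y, n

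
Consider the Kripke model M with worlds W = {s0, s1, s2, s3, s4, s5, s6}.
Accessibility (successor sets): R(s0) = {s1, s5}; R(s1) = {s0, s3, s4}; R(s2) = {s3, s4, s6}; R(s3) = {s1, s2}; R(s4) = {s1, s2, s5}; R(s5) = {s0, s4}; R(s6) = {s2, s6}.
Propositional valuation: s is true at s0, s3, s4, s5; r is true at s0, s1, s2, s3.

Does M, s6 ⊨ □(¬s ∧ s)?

No

At s6: □(¬s ∧ s) requires ¬s ∧ s at every successor {s2, s6}.
  ¬s ∧ s fails at s2, so □(¬s ∧ s) is false at s6.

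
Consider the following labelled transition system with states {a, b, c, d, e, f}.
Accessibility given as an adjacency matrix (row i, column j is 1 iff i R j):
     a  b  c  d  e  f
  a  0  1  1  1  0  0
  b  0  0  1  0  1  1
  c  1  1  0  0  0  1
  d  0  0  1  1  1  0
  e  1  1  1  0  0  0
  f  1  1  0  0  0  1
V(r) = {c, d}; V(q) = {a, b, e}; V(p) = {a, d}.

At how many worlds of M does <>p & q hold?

2

Let φ = <>p & q. Evaluate φ at each world:
  a (successors {b, c, d}): φ is true.
  b (successors {c, e, f}): φ is false.
  c (successors {a, b, f}): φ is false.
  d (successors {c, d, e}): φ is false.
  e (successors {a, b, c}): φ is true.
  f (successors {a, b, f}): φ is false.
For instance, at f:
  At f: <>p is true, q is false, so <>p & q is false.
    At f: <>p requires p at some successor in {a, b, f}.
      p holds at a, so <>p is true at f.
Satisfying worlds: {a, e}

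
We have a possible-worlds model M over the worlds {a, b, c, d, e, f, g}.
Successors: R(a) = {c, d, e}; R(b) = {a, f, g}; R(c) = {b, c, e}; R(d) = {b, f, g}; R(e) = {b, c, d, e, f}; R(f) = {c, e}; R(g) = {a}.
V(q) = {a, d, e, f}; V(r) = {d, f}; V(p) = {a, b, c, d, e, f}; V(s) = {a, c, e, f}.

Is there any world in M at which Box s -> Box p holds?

Let φ = Box s -> Box p. Evaluate φ at each world:
  a (successors {c, d, e}): φ is true.
  b (successors {a, f, g}): φ is true.
  c (successors {b, c, e}): φ is true.
  d (successors {b, f, g}): φ is true.
  e (successors {b, c, d, e, f}): φ is true.
  f (successors {c, e}): φ is true.
  g (successors {a}): φ is true.
Detail at a (witness):
  At a: Box s is false, Box p is true, so Box s -> Box p is true.
    At a: Box s requires s at every successor {c, d, e}.
      s fails at d, so Box s is false at a.
    At a: Box p requires p at every successor {c, d, e}.
      At c: p is true.
      At d: p is true.
      At e: p is true.
    So Box p is true at a.

Yes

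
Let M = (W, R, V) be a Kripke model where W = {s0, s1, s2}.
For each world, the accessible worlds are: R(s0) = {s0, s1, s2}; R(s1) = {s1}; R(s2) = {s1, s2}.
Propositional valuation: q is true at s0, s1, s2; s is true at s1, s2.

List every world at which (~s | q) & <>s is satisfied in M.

Let φ = (~s | q) & <>s. Evaluate φ at each world:
  s0 (successors {s0, s1, s2}): φ is true.
  s1 (successors {s1}): φ is true.
  s2 (successors {s1, s2}): φ is true.
For instance, at s2:
  At s2: ~s | q is true, <>s is true, so (~s | q) & <>s is true.
    At s2: <>s requires s at some successor in {s1, s2}.
      s holds at s1, so <>s is true at s2.
Satisfying worlds: {s0, s1, s2}

s0, s1, s2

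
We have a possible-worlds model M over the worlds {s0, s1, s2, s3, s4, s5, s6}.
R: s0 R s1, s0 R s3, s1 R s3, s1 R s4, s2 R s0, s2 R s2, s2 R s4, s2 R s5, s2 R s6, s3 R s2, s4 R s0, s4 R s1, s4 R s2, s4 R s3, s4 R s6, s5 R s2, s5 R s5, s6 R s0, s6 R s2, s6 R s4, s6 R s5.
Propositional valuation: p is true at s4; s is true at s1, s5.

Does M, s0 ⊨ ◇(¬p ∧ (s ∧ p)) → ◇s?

Yes

At s0: ◇(¬p ∧ (s ∧ p)) is false, ◇s is true, so ◇(¬p ∧ (s ∧ p)) → ◇s is true.
  At s0: ◇(¬p ∧ (s ∧ p)) requires ¬p ∧ (s ∧ p) at some successor in {s1, s3}.
    At s1: ¬p ∧ (s ∧ p) is false.
    At s3: ¬p ∧ (s ∧ p) is false.
  So ◇(¬p ∧ (s ∧ p)) is false at s0.
  At s0: ◇s requires s at some successor in {s1, s3}.
    s holds at s1, so ◇s is true at s0.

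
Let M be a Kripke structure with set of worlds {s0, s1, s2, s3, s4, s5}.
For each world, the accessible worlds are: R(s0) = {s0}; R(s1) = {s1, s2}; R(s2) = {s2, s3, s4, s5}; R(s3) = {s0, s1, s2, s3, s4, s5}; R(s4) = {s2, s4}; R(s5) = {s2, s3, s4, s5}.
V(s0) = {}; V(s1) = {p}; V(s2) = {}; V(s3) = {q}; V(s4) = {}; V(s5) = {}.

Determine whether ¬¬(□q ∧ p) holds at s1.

No

Recall that □ψ holds at a world iff ψ holds at every accessible world, and ◇ψ holds iff ψ holds at some accessible world.
At s1: ¬(□q ∧ p) is true, so ¬¬(□q ∧ p) is false.
  At s1: □q ∧ p is false, so ¬(□q ∧ p) is true.
    At s1: □q is false, p is true, so □q ∧ p is false.
      At s1: □q requires q at every successor {s1, s2}.
        q fails at s1, so □q is false at s1.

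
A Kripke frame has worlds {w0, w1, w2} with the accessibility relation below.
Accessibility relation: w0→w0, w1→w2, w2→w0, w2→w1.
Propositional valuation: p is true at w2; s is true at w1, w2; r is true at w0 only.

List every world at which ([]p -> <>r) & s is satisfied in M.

Let φ = ([]p -> <>r) & s. Evaluate φ at each world:
  w0 (successors {w0}): φ is false.
  w1 (successors {w2}): φ is false.
  w2 (successors {w0, w1}): φ is true.
For instance, at w1:
  At w1: []p -> <>r is false, s is true, so ([]p -> <>r) & s is false.
    At w1: []p is true, <>r is false, so []p -> <>r is false.
      At w1: []p requires p at every successor {w2}.
        At w2: p is true.
      So []p is true at w1.
      At w1: <>r requires r at some successor in {w2}.
        At w2: r is false.
      So <>r is false at w1.
Satisfying worlds: {w2}

w2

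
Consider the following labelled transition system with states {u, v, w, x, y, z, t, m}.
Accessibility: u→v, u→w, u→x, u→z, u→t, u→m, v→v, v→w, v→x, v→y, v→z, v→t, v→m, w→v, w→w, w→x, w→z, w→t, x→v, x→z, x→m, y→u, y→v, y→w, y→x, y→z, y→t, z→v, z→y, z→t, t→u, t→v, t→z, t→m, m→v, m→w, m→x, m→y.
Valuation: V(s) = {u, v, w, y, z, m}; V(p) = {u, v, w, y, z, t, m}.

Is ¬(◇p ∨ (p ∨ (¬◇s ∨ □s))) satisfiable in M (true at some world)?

No

Let φ = ¬(◇p ∨ (p ∨ (¬◇s ∨ □s))). Evaluate φ at each world:
  u (successors {v, w, x, z, t, m}): φ is false.
  v (successors {v, w, x, y, z, t, m}): φ is false.
  w (successors {v, w, x, z, t}): φ is false.
  x (successors {v, z, m}): φ is false.
  y (successors {u, v, w, x, z, t}): φ is false.
  z (successors {v, y, t}): φ is false.
  t (successors {u, v, z, m}): φ is false.
  m (successors {v, w, x, y}): φ is false.
For instance, at w:
  At w: ◇p ∨ (p ∨ (¬◇s ∨ □s)) is true, so ¬(◇p ∨ (p ∨ (¬◇s ∨ □s))) is false.
    At w: ◇p is true, p ∨ (¬◇s ∨ □s) is true, so ◇p ∨ (p ∨ (¬◇s ∨ □s)) is true.
      At w: ◇p requires p at some successor in {v, w, x, z, t}.
        p holds at v, so ◇p is true at w.
      At w: p is true, ¬◇s ∨ □s is false, so p ∨ (¬◇s ∨ □s) is true.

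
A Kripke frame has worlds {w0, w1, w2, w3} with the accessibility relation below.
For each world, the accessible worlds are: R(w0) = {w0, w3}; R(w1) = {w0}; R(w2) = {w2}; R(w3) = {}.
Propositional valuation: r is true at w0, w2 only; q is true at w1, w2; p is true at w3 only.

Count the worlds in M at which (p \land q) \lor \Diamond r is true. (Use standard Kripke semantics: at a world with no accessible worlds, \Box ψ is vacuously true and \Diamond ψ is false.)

Let φ = (p \land q) \lor \Diamond r. Evaluate φ at each world:
  w0 (successors {w0, w3}): φ is true.
  w1 (successors {w0}): φ is true.
  w2 (successors {w2}): φ is true.
  w3 (successors ∅): φ is false.
For instance, at w1:
  At w1: p \land q is false, \Diamond r is true, so (p \land q) \lor \Diamond r is true.
    At w1: \Diamond r requires r at some successor in {w0}.
      r holds at w0, so \Diamond r is true at w1.
Satisfying worlds: {w0, w1, w2}

3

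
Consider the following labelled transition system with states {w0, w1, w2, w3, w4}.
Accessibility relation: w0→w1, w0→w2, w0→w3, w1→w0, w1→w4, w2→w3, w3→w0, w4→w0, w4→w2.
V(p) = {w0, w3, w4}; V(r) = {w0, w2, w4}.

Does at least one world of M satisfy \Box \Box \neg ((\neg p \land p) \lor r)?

No

Let φ = \Box \Box \neg ((\neg p \land p) \lor r). Evaluate φ at each world:
  w0 (successors {w1, w2, w3}): φ is false.
  w1 (successors {w0, w4}): φ is false.
  w2 (successors {w3}): φ is false.
  w3 (successors {w0}): φ is false.
  w4 (successors {w0, w2}): φ is false.
For instance, at w1:
  At w1: \Box \Box \neg ((\neg p \land p) \lor r) requires \Box \neg ((\neg p \land p) \lor r) at every successor {w0, w4}.
    \Box \neg ((\neg p \land p) \lor r) fails at w0, so \Box \Box \neg ((\neg p \land p) \lor r) is false at w1.
      At w0: \Box \neg ((\neg p \land p) \lor r) requires \neg ((\neg p \land p) \lor r) at every successor {w1, w2, w3}.
        \neg ((\neg p \land p) \lor r) fails at w2, so \Box \neg ((\neg p \land p) \lor r) is false at w0.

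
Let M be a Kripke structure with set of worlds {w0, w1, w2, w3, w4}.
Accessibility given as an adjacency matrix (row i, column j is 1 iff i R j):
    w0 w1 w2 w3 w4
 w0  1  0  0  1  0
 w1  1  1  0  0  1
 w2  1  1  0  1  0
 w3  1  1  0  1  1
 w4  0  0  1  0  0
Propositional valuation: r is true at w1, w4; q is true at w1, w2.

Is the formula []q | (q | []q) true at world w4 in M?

At w4: []q is true, q | []q is true, so []q | (q | []q) is true.
  At w4: []q requires q at every successor {w2}.
    At w2: q is true.
  So []q is true at w4.
  At w4: q is false, []q is true, so q | []q is true.
    At w4: []q requires q at every successor {w2}.
      At w2: q is true.
    So []q is true at w4.

Yes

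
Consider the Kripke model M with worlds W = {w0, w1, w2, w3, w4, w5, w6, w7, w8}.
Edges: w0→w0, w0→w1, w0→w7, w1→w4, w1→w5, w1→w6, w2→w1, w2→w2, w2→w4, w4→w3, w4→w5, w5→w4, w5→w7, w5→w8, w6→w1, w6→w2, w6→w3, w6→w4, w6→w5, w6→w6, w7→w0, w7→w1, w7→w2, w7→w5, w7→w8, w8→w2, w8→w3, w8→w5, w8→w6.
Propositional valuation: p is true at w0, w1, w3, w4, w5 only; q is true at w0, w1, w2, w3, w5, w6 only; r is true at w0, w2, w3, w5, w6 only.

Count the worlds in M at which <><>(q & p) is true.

Let φ = <><>(q & p). Evaluate φ at each world:
  w0 (successors {w0, w1, w7}): φ is true.
  w1 (successors {w4, w5, w6}): φ is true.
  w2 (successors {w1, w2, w4}): φ is true.
  w3 (successors ∅): φ is false.
  w4 (successors {w3, w5}): φ is false.
  w5 (successors {w4, w7, w8}): φ is true.
  w6 (successors {w1, w2, w3, w4, w5, w6}): φ is true.
  w7 (successors {w0, w1, w2, w5, w8}): φ is true.
  w8 (successors {w2, w3, w5, w6}): φ is true.
For instance, at w2:
  At w2: <><>(q & p) requires <>(q & p) at some successor in {w1, w2, w4}.
    <>(q & p) holds at w1, so <><>(q & p) is true at w2.
      At w1: <>(q & p) requires q & p at some successor in {w4, w5, w6}.
        q & p holds at w5, so <>(q & p) is true at w1.
Satisfying worlds: {w0, w1, w2, w5, w6, w7, w8}

7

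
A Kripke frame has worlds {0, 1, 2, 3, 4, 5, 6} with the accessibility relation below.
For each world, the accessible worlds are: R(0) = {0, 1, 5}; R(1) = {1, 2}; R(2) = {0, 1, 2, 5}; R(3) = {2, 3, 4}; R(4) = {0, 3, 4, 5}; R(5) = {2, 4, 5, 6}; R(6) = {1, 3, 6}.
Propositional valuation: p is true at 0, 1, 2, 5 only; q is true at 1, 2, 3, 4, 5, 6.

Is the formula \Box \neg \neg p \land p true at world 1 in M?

At 1: \Box \neg \neg p is true, p is true, so \Box \neg \neg p \land p is true.
  At 1: \Box \neg \neg p requires \neg \neg p at every successor {1, 2}.
    At 1: \neg \neg p is true.
    At 2: \neg \neg p is true.
  So \Box \neg \neg p is true at 1.

Yes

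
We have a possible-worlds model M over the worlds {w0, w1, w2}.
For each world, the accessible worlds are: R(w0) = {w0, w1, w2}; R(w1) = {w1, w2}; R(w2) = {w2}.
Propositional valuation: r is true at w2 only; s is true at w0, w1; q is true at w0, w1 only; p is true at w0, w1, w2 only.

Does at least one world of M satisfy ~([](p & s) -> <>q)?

No

Let φ = ~([](p & s) -> <>q). Evaluate φ at each world:
  w0 (successors {w0, w1, w2}): φ is false.
  w1 (successors {w1, w2}): φ is false.
  w2 (successors {w2}): φ is false.
For instance, at w2:
  At w2: [](p & s) -> <>q is true, so ~([](p & s) -> <>q) is false.
    At w2: [](p & s) is false, <>q is false, so [](p & s) -> <>q is true.
      At w2: [](p & s) requires p & s at every successor {w2}.
        p & s fails at w2, so [](p & s) is false at w2.
      At w2: <>q requires q at some successor in {w2}.
        At w2: q is false.
      So <>q is false at w2.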